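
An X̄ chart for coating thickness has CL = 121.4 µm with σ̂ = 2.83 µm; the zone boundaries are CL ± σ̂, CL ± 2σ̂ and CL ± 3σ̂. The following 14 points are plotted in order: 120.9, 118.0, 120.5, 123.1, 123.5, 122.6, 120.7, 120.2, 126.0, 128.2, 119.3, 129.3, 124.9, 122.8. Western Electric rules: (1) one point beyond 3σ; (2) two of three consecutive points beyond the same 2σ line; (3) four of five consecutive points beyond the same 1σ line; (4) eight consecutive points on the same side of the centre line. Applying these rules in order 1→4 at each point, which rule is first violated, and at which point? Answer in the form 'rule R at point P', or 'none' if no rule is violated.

rule 2 at point 12

Zone of each point (C = within 1σ̂, B = 1σ̂–2σ̂, A = 2σ̂–3σ̂, * = beyond 3σ̂; sign = side of CL): 1:-C, 2:-B, 3:-C, 4:+C, 5:+C, 6:+C, 7:-C, 8:-C, 9:+B, 10:+A, 11:-C, 12:+A, 13:+B, 14:+C
Rule 2 (two of three consecutive points beyond the same 2σ limit) is satisfied at point 12.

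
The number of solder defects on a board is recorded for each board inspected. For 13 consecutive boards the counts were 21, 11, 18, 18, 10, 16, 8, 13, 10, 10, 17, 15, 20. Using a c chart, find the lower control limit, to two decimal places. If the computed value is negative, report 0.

3.01

c̄ = (21 + 11 + 18 + 18 + 10 + 16 + 8 + 13 + 10 + 10 + 17 + 15 + 20) / 13 = 187 / 13 = 14.3846
LCL = c̄ − 3√c̄ = 14.3846 − 3 × 3.7927 = 3.0065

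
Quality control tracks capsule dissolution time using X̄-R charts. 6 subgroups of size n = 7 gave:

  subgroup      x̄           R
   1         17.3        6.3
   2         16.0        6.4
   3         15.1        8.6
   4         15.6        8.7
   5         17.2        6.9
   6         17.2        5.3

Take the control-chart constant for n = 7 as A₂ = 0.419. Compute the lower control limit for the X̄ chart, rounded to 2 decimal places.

X̄̄ = (17.3 + 16.0 + 15.1 + 15.6 + 17.2 + 17.2) / 6 = 98.4000 / 6 = 16.4000
R̄ = (6.3 + 6.4 + 8.6 + 8.7 + 6.9 + 5.3) / 6 = 42.2000 / 6 = 7.0333
LCL = X̄̄ − A₂·R̄ = 16.4000 − 0.419 × 7.0333 = 13.4530

13.45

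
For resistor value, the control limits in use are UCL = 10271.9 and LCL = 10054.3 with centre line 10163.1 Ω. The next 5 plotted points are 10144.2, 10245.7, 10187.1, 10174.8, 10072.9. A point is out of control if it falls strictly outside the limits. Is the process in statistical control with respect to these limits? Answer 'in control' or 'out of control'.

in control

All 5 points lie within [10054.3, 10271.9].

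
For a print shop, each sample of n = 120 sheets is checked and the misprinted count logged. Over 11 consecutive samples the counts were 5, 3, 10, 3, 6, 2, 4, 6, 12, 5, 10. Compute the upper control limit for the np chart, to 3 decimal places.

p̄ = Σdᵢ / (k·n) = 66 / (11 × 120) = 0.05000
UCL = np̄ + 3·√(np̄(1−p̄)) = 6.0000 + 3 × √(6.0000×0.95000) = 6.0000 + 3 × 2.3875 = 13.1624

13.162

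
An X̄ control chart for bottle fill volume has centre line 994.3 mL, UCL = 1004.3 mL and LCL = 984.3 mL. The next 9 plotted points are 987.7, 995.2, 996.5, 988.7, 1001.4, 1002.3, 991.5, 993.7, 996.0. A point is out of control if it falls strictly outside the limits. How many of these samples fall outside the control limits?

0

All 9 points lie within [984.3, 1004.3].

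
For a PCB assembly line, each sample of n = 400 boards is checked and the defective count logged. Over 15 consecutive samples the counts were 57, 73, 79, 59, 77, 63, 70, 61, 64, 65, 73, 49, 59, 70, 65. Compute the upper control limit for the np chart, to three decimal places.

87.817

p̄ = Σdᵢ / (k·n) = 984 / (15 × 400) = 0.16400
UCL = np̄ + 3·√(np̄(1−p̄)) = 65.6000 + 3 × √(65.6000×0.83600) = 65.6000 + 3 × 7.4055 = 87.8165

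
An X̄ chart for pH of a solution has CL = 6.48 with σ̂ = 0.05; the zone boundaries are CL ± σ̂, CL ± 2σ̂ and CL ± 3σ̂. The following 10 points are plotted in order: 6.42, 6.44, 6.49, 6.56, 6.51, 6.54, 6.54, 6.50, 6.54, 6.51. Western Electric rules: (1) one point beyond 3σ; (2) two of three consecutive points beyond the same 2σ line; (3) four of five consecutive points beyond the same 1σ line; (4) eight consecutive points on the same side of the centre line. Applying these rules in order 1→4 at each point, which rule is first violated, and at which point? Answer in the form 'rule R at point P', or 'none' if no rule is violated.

rule 4 at point 10

Zone of each point (C = within 1σ̂, B = 1σ̂–2σ̂, A = 2σ̂–3σ̂, * = beyond 3σ̂; sign = side of CL): 1:-B, 2:-C, 3:+C, 4:+B, 5:+C, 6:+B, 7:+B, 8:+C, 9:+B, 10:+C
Rule 4 (eight consecutive points on the same side of the centre line) is satisfied at point 10.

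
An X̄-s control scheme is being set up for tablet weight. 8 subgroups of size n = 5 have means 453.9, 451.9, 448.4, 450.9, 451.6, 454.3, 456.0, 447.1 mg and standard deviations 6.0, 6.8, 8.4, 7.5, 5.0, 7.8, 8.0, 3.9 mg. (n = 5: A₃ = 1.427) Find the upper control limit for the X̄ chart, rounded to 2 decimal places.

X̄̄ = (453.9 + 451.9 + 448.4 + 450.9 + 451.6 + 454.3 + 456.0 + 447.1) / 8 = 451.7625
s̄ = (6.0 + 6.8 + 8.4 + 7.5 + 5.0 + 7.8 + 8.0 + 3.9) / 8 = 6.6750
UCL = X̄̄ + A₃·s̄ = 451.7625 + 1.427 × 6.6750 = 461.2877

461.29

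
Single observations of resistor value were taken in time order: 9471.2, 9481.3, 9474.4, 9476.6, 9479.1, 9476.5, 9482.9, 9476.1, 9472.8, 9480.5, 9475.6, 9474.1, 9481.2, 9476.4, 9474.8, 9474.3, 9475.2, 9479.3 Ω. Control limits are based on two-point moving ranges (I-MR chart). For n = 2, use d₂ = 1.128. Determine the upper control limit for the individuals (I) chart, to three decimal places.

X̄ = (9471.2 + 9481.3 + 9474.4 + 9476.6 + 9479.1 + 9476.5 + 9482.9 + 9476.1 + 9472.8 + 9480.5 + 9475.6 + 9474.1 + 9481.2 + 9476.4 + 9474.8 + 9474.3 + 9475.2 + 9479.3) / 18 = 9476.7944
Moving ranges: 10.1, 6.9, 2.2, 2.5, 2.6, 6.4, 6.8, 3.3, 7.7, 4.9, 1.5, 7.1, 4.8, 1.6, 0.5, 0.9, 4.1; M̄R̄ = 73.9000 / 17 = 4.3471
UCL = X̄ + 3·M̄R̄/d₂ = 9476.7944 + 3 × 4.3471 / 1.128 = 9488.3558

9488.356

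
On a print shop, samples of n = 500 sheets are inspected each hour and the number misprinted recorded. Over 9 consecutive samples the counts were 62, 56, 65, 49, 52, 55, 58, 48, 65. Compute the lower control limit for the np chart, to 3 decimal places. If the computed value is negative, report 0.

35.402

p̄ = Σdᵢ / (k·n) = 510 / (9 × 500) = 0.11333
LCL = np̄ − 3·√(np̄(1−p̄)) = 56.6667 − 3 × 7.0883 = 35.4017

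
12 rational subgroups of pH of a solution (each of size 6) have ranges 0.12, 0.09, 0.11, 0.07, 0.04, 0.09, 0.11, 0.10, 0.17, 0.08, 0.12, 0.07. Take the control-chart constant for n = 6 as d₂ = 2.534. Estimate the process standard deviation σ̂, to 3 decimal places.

0.038

R̄ = (0.12 + 0.09 + 0.11 + 0.07 + 0.04 + 0.09 + 0.11 + 0.10 + 0.17 + 0.08 + 0.12 + 0.07) / 12 = 0.0975
σ̂ = R̄ / d₂ = 0.0975 / 2.534 = 0.0385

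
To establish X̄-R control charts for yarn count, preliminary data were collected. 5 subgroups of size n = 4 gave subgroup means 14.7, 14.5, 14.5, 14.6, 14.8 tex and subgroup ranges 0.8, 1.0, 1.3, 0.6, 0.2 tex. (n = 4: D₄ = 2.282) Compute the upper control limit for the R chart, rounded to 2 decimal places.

1.78

R̄ = (0.8 + 1.0 + 1.3 + 0.6 + 0.2) / 5 = 3.9000 / 5 = 0.7800
UCL_R = D₄·R̄ = 2.282 × 0.7800 = 1.7800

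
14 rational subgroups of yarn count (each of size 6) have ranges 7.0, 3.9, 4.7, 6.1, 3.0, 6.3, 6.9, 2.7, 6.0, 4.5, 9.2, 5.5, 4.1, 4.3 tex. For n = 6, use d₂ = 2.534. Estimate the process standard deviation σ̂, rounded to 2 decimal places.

R̄ = (7.0 + 3.9 + 4.7 + 6.1 + 3.0 + 6.3 + 6.9 + 2.7 + 6.0 + 4.5 + 9.2 + 5.5 + 4.1 + 4.3) / 14 = 5.3000
σ̂ = R̄ / d₂ = 5.3000 / 2.534 = 2.0916

2.09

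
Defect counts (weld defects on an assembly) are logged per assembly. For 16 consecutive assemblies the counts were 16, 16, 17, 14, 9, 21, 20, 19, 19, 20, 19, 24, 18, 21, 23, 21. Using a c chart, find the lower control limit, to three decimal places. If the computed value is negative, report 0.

c̄ = (16 + 16 + 17 + 14 + 9 + 21 + 20 + 19 + 19 + 20 + 19 + 24 + 18 + 21 + 23 + 21) / 16 = 297 / 16 = 18.5625
LCL = c̄ − 3√c̄ = 18.5625 − 3 × 4.3084 = 5.6372

5.637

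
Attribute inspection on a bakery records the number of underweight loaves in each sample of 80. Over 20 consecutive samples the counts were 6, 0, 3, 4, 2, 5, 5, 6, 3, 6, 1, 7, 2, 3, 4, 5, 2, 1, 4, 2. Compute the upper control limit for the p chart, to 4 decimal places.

0.1134

p̄ = Σdᵢ / (k·n) = 71 / (20 × 80) = 0.04437
UCL = p̄ + 3·√(p̄(1−p̄)/n) = 0.04437 + 3 × √(0.04437×0.95562/80) = 0.04437 + 3 × 0.02302 = 0.11344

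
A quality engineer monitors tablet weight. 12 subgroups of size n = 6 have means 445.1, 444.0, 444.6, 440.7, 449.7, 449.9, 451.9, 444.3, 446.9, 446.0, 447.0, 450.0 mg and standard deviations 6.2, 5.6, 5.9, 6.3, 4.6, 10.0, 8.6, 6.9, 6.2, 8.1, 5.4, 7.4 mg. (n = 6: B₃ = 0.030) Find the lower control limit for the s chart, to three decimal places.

s̄ = (6.2 + 5.6 + 5.9 + 6.3 + 4.6 + 10.0 + 8.6 + 6.9 + 6.2 + 8.1 + 5.4 + 7.4) / 12 = 6.7667
LCL_s = B₃·s̄ = 0.030 × 6.7667 = 0.2030

0.203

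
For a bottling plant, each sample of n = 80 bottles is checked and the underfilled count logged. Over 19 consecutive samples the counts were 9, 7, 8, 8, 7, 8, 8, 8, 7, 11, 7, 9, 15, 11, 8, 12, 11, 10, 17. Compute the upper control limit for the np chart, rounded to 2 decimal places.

p̄ = Σdᵢ / (k·n) = 181 / (19 × 80) = 0.11908
UCL = np̄ + 3·√(np̄(1−p̄)) = 9.5263 + 3 × √(9.5263×0.88092) = 9.5263 + 3 × 2.8969 = 18.2170

18.22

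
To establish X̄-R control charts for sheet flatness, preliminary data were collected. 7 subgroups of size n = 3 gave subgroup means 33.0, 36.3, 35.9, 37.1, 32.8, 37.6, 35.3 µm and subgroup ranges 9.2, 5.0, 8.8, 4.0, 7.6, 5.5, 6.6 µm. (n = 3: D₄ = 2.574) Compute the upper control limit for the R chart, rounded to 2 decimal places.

17.17

R̄ = (9.2 + 5.0 + 8.8 + 4.0 + 7.6 + 5.5 + 6.6) / 7 = 46.7000 / 7 = 6.6714
UCL_R = D₄·R̄ = 2.574 × 6.6714 = 17.1723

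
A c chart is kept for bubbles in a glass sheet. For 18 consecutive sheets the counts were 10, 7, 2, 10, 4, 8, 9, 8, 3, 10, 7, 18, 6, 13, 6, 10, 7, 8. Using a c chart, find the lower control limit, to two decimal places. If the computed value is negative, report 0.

0.00

c̄ = (10 + 7 + 2 + 10 + 4 + 8 + 9 + 8 + 3 + 10 + 7 + 18 + 6 + 13 + 6 + 10 + 7 + 8) / 18 = 146 / 18 = 8.1111
LCL = c̄ − 3√c̄ = 8.1111 − 3 × 2.8480 = -0.4329 → 0 (cannot be negative)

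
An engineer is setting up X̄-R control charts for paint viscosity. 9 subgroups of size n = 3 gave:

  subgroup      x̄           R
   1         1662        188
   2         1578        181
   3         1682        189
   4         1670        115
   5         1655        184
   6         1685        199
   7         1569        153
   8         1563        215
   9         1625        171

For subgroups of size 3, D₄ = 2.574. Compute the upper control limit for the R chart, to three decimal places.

R̄ = (188 + 181 + 189 + 115 + 184 + 199 + 153 + 215 + 171) / 9 = 1595.0000 / 9 = 177.2222
UCL_R = D₄·R̄ = 2.574 × 177.2222 = 456.1700

456.170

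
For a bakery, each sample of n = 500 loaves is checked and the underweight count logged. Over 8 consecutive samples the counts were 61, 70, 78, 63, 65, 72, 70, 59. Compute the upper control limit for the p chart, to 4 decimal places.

0.1803

p̄ = Σdᵢ / (k·n) = 538 / (8 × 500) = 0.13450
UCL = p̄ + 3·√(p̄(1−p̄)/n) = 0.13450 + 3 × √(0.13450×0.86550/500) = 0.13450 + 3 × 0.01526 = 0.18028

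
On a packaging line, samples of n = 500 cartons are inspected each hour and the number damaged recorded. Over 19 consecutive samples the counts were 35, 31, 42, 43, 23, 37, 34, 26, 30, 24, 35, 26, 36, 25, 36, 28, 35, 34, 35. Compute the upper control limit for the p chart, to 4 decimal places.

p̄ = Σdᵢ / (k·n) = 615 / (19 × 500) = 0.06474
UCL = p̄ + 3·√(p̄(1−p̄)/n) = 0.06474 + 3 × √(0.06474×0.93526/500) = 0.06474 + 3 × 0.01100 = 0.09775

0.0977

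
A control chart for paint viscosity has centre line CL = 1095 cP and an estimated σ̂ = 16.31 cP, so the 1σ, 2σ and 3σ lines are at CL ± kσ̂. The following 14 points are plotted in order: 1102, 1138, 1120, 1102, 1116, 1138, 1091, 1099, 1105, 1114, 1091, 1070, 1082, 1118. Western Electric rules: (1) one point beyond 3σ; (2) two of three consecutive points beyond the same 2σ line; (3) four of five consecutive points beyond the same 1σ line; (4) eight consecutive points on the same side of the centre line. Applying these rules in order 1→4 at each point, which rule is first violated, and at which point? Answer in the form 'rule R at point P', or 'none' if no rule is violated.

Zone of each point (C = within 1σ̂, B = 1σ̂–2σ̂, A = 2σ̂–3σ̂, * = beyond 3σ̂; sign = side of CL): 1:+C, 2:+A, 3:+B, 4:+C, 5:+B, 6:+A, 7:-C, 8:+C, 9:+C, 10:+B, 11:-C, 12:-B, 13:-C, 14:+B
Rule 3 (four of five consecutive points beyond the same 1σ limit) is satisfied at point 6.

rule 3 at point 6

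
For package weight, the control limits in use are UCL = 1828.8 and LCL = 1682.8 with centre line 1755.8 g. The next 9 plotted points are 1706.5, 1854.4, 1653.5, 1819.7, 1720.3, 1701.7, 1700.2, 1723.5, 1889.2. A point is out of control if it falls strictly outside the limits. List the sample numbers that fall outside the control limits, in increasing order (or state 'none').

2, 3, 9

Compare each point to [1682.8, 1828.8]: sample 2 = 1854.4 > UCL; sample 3 = 1653.5 < LCL; sample 9 = 1889.2 > UCL.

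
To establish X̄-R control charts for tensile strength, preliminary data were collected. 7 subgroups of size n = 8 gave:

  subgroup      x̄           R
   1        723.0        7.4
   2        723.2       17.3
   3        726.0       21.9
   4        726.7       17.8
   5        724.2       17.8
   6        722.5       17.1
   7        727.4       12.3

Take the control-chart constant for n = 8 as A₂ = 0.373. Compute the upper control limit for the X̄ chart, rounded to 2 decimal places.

730.66

X̄̄ = (723.0 + 723.2 + 726.0 + 726.7 + 724.2 + 722.5 + 727.4) / 7 = 5073.0000 / 7 = 724.7143
R̄ = (7.4 + 17.3 + 21.9 + 17.8 + 17.8 + 17.1 + 12.3) / 7 = 111.6000 / 7 = 15.9429
UCL = X̄̄ + A₂·R̄ = 724.7143 + 0.373 × 15.9429 = 730.6610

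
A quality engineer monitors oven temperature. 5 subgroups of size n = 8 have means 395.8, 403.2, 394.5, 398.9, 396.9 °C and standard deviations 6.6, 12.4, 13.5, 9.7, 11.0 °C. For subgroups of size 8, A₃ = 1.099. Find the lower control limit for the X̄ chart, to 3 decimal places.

386.167

X̄̄ = (395.8 + 403.2 + 394.5 + 398.9 + 396.9) / 5 = 397.8600
s̄ = (6.6 + 12.4 + 13.5 + 9.7 + 11.0) / 5 = 10.6400
LCL = X̄̄ − A₃·s̄ = 397.8600 − 1.099 × 10.6400 = 386.1666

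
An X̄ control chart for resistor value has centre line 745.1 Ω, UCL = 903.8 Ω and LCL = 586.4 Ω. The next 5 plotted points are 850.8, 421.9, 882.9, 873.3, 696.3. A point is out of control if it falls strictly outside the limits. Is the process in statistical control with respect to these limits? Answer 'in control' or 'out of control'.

out of control

Compare each point to [586.4, 903.8]: sample 2 = 421.9 < LCL.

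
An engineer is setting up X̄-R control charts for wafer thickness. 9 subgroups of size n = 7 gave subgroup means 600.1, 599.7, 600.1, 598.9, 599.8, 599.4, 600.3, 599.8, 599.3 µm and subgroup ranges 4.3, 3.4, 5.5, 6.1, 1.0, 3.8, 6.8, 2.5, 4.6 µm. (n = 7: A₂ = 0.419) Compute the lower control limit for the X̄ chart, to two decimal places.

597.94

X̄̄ = (600.1 + 599.7 + 600.1 + 598.9 + 599.8 + 599.4 + 600.3 + 599.8 + 599.3) / 9 = 5397.4000 / 9 = 599.7111
R̄ = (4.3 + 3.4 + 5.5 + 6.1 + 1.0 + 3.8 + 6.8 + 2.5 + 4.6) / 9 = 38.0000 / 9 = 4.2222
LCL = X̄̄ − A₂·R̄ = 599.7111 − 0.419 × 4.2222 = 597.9420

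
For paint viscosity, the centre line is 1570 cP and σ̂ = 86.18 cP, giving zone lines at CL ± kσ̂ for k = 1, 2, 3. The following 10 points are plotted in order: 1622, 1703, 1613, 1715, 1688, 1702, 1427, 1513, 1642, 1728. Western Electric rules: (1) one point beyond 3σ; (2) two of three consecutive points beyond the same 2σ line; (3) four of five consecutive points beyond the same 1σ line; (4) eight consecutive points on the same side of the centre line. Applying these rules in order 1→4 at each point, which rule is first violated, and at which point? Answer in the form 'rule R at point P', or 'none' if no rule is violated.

Zone of each point (C = within 1σ̂, B = 1σ̂–2σ̂, A = 2σ̂–3σ̂, * = beyond 3σ̂; sign = side of CL): 1:+C, 2:+B, 3:+C, 4:+B, 5:+B, 6:+B, 7:-B, 8:-C, 9:+C, 10:+B
Rule 3 (four of five consecutive points beyond the same 1σ limit) is satisfied at point 6.

rule 3 at point 6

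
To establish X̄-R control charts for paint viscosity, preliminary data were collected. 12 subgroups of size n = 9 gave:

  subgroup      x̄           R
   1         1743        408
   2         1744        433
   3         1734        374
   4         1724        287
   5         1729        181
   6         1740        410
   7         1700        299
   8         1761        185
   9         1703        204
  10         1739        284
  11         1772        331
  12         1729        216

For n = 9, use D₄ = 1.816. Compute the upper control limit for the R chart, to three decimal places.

546.616

R̄ = (408 + 433 + 374 + 287 + 181 + 410 + 299 + 185 + 204 + 284 + 331 + 216) / 12 = 3612.0000 / 12 = 301.0000
UCL_R = D₄·R̄ = 1.816 × 301.0000 = 546.6160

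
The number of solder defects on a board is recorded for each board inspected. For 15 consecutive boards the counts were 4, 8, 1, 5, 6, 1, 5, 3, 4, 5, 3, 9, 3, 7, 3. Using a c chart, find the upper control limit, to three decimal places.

10.807

c̄ = (4 + 8 + 1 + 5 + 6 + 1 + 5 + 3 + 4 + 5 + 3 + 9 + 3 + 7 + 3) / 15 = 67 / 15 = 4.4667
UCL = c̄ + 3√c̄ = 4.4667 + 3 × √4.4667 = 4.4667 + 3 × 2.1134 = 10.8070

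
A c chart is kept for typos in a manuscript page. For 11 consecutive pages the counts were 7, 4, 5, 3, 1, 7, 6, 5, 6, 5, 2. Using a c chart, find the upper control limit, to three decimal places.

11.096

c̄ = (7 + 4 + 5 + 3 + 1 + 7 + 6 + 5 + 6 + 5 + 2) / 11 = 51 / 11 = 4.6364
UCL = c̄ + 3√c̄ = 4.6364 + 3 × √4.6364 = 4.6364 + 3 × 2.1532 = 11.0960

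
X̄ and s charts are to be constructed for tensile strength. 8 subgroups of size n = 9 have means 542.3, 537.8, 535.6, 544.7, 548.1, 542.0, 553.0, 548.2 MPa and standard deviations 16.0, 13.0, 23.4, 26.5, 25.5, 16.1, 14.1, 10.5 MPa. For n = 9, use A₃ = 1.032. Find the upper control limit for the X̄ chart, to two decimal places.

X̄̄ = (542.3 + 537.8 + 535.6 + 544.7 + 548.1 + 542.0 + 553.0 + 548.2) / 8 = 543.9625
s̄ = (16.0 + 13.0 + 23.4 + 26.5 + 25.5 + 16.1 + 14.1 + 10.5) / 8 = 18.1375
UCL = X̄̄ + A₃·s̄ = 543.9625 + 1.032 × 18.1375 = 562.6804

562.68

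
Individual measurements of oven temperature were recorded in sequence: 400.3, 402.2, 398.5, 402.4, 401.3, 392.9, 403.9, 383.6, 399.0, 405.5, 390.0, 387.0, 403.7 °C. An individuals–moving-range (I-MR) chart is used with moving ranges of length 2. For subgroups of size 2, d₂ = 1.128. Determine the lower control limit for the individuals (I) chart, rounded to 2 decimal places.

373.91

X̄ = (400.3 + 402.2 + 398.5 + 402.4 + 401.3 + 392.9 + 403.9 + 383.6 + 399.0 + 405.5 + 390.0 + 387.0 + 403.7) / 13 = 397.7154
Moving ranges: 1.9, 3.7, 3.9, 1.1, 8.4, 11.0, 20.3, 15.4, 6.5, 15.5, 3.0, 16.7; M̄R̄ = 107.4000 / 12 = 8.9500
LCL = X̄ − 3·M̄R̄/d₂ = 397.7154 − 3 × 8.9500 / 1.128 = 373.9122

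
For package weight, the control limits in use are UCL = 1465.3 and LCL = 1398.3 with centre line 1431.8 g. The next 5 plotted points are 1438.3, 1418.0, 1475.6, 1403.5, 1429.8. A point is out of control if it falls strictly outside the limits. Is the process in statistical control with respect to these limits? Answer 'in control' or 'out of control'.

out of control

Compare each point to [1398.3, 1465.3]: sample 3 = 1475.6 > UCL.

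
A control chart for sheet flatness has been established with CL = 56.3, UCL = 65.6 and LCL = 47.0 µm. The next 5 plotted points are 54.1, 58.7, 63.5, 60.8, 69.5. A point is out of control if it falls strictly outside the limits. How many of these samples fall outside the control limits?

Compare each point to [47.0, 65.6]: sample 5 = 69.5 > UCL.

1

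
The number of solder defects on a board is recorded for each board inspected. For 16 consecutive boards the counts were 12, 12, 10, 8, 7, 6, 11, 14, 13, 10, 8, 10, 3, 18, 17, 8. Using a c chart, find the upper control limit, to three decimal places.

c̄ = (12 + 12 + 10 + 8 + 7 + 6 + 11 + 14 + 13 + 10 + 8 + 10 + 3 + 18 + 17 + 8) / 16 = 167 / 16 = 10.4375
UCL = c̄ + 3√c̄ = 10.4375 + 3 × √10.4375 = 10.4375 + 3 × 3.2307 = 20.1296

20.130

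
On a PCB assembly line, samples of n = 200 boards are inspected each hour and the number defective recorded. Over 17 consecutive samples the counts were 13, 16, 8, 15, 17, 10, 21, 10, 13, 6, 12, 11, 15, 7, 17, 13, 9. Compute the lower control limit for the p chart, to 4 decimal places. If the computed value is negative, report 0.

p̄ = Σdᵢ / (k·n) = 213 / (17 × 200) = 0.06265
LCL = p̄ − 3·√(p̄(1−p̄)/n) = 0.06265 − 3 × 0.01714 = 0.01124

0.0112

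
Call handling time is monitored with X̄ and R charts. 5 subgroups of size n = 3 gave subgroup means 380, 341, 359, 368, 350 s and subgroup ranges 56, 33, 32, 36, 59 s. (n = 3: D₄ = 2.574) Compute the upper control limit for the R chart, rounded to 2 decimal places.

R̄ = (56 + 33 + 32 + 36 + 59) / 5 = 216.0000 / 5 = 43.2000
UCL_R = D₄·R̄ = 2.574 × 43.2000 = 111.1968

111.20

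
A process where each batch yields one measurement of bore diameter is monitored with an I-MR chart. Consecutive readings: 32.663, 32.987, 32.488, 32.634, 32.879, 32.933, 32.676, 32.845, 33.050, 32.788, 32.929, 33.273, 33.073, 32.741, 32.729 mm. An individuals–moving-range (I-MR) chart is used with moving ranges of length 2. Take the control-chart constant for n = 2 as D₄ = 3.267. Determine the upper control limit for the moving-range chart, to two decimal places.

Moving ranges: 0.324, 0.499, 0.146, 0.245, 0.054, 0.257, 0.169, 0.205, 0.262, 0.141, 0.344, 0.200, 0.332, 0.012; M̄R̄ = 3.1900 / 14 = 0.2279
UCL_MR = D₄·M̄R̄ = 3.267 × 0.2279 = 0.7444

0.74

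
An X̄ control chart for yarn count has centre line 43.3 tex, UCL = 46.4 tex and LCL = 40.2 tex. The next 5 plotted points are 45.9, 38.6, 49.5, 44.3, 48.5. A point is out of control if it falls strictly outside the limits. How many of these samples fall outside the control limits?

Compare each point to [40.2, 46.4]: sample 2 = 38.6 < LCL; sample 3 = 49.5 > UCL; sample 5 = 48.5 > UCL.

3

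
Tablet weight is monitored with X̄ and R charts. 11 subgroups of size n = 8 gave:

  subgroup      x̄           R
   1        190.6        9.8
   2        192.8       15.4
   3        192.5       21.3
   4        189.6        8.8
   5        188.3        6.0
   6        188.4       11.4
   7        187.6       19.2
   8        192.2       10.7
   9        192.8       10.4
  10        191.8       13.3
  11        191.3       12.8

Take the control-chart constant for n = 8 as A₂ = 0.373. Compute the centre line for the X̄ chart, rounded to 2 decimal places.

X̄̄ = (190.6 + 192.8 + 192.5 + 189.6 + 188.3 + 188.4 + 187.6 + 192.2 + 192.8 + 191.8 + 191.3) / 11 = 2097.9000 / 11 = 190.7182
CL = X̄̄ = 190.7182

190.72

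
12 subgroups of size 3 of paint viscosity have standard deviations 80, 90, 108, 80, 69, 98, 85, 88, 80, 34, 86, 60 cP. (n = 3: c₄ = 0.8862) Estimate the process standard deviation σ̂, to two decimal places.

s̄ = (80 + 90 + 108 + 80 + 69 + 98 + 85 + 88 + 80 + 34 + 86 + 60) / 12 = 79.8333
σ̂ = s̄ / c₄ = 79.8333 / 0.8862 = 90.0850

90.09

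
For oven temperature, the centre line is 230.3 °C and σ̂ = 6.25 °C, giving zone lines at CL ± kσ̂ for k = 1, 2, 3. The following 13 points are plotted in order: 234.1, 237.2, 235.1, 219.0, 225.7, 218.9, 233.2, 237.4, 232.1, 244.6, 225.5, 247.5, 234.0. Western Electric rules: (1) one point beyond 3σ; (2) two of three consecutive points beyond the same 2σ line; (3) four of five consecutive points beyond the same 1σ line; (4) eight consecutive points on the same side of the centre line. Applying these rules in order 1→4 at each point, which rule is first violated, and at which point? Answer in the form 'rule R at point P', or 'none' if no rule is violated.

Zone of each point (C = within 1σ̂, B = 1σ̂–2σ̂, A = 2σ̂–3σ̂, * = beyond 3σ̂; sign = side of CL): 1:+C, 2:+B, 3:+C, 4:-B, 5:-C, 6:-B, 7:+C, 8:+B, 9:+C, 10:+A, 11:-C, 12:+A, 13:+C
Rule 2 (two of three consecutive points beyond the same 2σ limit) is satisfied at point 12.

rule 2 at point 12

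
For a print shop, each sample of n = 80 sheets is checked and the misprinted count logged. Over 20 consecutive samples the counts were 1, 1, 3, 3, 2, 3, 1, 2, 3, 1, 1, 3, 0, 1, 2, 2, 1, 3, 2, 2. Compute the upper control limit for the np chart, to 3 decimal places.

5.883

p̄ = Σdᵢ / (k·n) = 37 / (20 × 80) = 0.02312
UCL = np̄ + 3·√(np̄(1−p̄)) = 1.8500 + 3 × √(1.8500×0.97688) = 1.8500 + 3 × 1.3443 = 5.8830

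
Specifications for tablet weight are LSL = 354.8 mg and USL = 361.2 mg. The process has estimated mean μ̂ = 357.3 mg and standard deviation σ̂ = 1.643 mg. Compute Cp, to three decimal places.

0.649

Cp = (USL − LSL) / (6σ̂) = (361.2 − 354.8) / (6 × 1.643) = 6.4000 / 9.8580 = 0.6492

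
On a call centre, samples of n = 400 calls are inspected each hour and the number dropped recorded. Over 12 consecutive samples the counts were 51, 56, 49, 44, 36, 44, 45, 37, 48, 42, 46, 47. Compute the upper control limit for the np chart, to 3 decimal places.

64.452

p̄ = Σdᵢ / (k·n) = 545 / (12 × 400) = 0.11354
UCL = np̄ + 3·√(np̄(1−p̄)) = 45.4167 + 3 × √(45.4167×0.88646) = 45.4167 + 3 × 6.3451 = 64.4519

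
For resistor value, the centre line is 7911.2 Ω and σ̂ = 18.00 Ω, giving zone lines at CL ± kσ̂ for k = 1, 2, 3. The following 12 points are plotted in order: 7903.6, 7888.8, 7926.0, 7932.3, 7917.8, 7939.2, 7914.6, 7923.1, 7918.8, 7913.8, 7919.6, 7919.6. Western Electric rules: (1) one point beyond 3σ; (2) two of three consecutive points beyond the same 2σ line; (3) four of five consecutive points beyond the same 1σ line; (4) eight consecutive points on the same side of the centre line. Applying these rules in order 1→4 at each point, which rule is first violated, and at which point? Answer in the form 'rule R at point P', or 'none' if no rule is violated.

rule 4 at point 10

Zone of each point (C = within 1σ̂, B = 1σ̂–2σ̂, A = 2σ̂–3σ̂, * = beyond 3σ̂; sign = side of CL): 1:-C, 2:-B, 3:+C, 4:+B, 5:+C, 6:+B, 7:+C, 8:+C, 9:+C, 10:+C, 11:+C, 12:+C
Rule 4 (eight consecutive points on the same side of the centre line) is satisfied at point 10.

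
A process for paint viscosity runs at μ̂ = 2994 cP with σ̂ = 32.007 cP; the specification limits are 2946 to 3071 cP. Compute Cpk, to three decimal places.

0.500

Cpu = (USL − μ̂) / (3σ̂) = (3071 − 2994) / (3 × 32.007) = 0.8019; Cpl = (μ̂ − LSL) / (3σ̂) = (2994 − 2946) / (3 × 32.007) = 0.4999; Cpk = min(Cpu, Cpl) = 0.4999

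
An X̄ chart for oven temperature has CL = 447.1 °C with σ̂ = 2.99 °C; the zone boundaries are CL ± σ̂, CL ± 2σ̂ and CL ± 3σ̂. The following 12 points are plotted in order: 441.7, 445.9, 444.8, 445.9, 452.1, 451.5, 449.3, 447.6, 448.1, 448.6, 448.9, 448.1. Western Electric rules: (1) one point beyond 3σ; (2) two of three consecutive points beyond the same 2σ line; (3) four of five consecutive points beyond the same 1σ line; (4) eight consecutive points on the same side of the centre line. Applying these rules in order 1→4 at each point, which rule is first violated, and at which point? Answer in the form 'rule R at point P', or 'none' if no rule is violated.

rule 4 at point 12

Zone of each point (C = within 1σ̂, B = 1σ̂–2σ̂, A = 2σ̂–3σ̂, * = beyond 3σ̂; sign = side of CL): 1:-B, 2:-C, 3:-C, 4:-C, 5:+B, 6:+B, 7:+C, 8:+C, 9:+C, 10:+C, 11:+C, 12:+C
Rule 4 (eight consecutive points on the same side of the centre line) is satisfied at point 12.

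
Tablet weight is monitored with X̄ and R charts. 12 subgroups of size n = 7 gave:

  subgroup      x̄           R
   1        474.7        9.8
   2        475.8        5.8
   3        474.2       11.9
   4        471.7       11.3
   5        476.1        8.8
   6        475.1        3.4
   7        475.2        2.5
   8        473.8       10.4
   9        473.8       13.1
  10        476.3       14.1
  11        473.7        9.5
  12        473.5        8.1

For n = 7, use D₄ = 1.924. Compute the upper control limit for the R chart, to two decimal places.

17.43

R̄ = (9.8 + 5.8 + 11.9 + 11.3 + 8.8 + 3.4 + 2.5 + 10.4 + 13.1 + 14.1 + 9.5 + 8.1) / 12 = 108.7000 / 12 = 9.0583
UCL_R = D₄·R̄ = 1.924 × 9.0583 = 17.4282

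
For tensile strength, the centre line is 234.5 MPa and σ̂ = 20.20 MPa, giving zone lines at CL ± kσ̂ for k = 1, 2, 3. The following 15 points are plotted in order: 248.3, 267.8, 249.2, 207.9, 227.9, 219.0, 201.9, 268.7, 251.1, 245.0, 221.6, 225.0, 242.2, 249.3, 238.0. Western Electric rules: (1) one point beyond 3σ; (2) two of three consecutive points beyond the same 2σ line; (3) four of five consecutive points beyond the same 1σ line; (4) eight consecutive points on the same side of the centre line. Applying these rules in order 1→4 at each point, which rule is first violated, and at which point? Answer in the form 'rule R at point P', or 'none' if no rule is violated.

none

Zone of each point (C = within 1σ̂, B = 1σ̂–2σ̂, A = 2σ̂–3σ̂, * = beyond 3σ̂; sign = side of CL): 1:+C, 2:+B, 3:+C, 4:-B, 5:-C, 6:-C, 7:-B, 8:+B, 9:+C, 10:+C, 11:-C, 12:-C, 13:+C, 14:+C, 15:+C
No rule fires across all 15 points.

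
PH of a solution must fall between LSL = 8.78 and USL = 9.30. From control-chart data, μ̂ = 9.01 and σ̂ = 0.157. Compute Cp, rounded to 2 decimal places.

Cp = (USL − LSL) / (6σ̂) = (9.30 − 8.78) / (6 × 0.157) = 0.5200 / 0.9420 = 0.5520

0.55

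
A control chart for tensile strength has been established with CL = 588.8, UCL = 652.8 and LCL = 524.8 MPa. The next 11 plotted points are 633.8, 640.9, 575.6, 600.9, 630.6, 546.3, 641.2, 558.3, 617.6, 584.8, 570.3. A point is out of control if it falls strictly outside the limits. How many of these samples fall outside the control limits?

All 11 points lie within [524.8, 652.8].

0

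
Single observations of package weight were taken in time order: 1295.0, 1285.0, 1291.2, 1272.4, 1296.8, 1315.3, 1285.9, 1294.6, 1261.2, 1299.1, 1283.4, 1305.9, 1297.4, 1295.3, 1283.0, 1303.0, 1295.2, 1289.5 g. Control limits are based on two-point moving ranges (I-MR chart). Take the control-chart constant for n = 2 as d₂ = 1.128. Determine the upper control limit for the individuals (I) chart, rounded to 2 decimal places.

1335.72

X̄ = (1295.0 + 1285.0 + 1291.2 + 1272.4 + 1296.8 + 1315.3 + 1285.9 + 1294.6 + 1261.2 + 1299.1 + 1283.4 + 1305.9 + 1297.4 + 1295.3 + 1283.0 + 1303.0 + 1295.2 + 1289.5) / 18 = 1291.6222
Moving ranges: 10.0, 6.2, 18.8, 24.4, 18.5, 29.4, 8.7, 33.4, 37.9, 15.7, 22.5, 8.5, 2.1, 12.3, 20.0, 7.8, 5.7; M̄R̄ = 281.9000 / 17 = 16.5824
UCL = X̄ + 3·M̄R̄/d₂ = 1291.6222 + 3 × 16.5824 / 1.128 = 1335.7242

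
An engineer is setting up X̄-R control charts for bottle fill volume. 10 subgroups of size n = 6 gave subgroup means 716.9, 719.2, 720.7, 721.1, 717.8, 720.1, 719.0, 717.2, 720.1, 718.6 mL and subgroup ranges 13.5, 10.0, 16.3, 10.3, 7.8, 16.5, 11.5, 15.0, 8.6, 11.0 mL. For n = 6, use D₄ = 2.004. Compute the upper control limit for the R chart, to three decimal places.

R̄ = (13.5 + 10.0 + 16.3 + 10.3 + 7.8 + 16.5 + 11.5 + 15.0 + 8.6 + 11.0) / 10 = 120.5000 / 10 = 12.0500
UCL_R = D₄·R̄ = 2.004 × 12.0500 = 24.1482

24.148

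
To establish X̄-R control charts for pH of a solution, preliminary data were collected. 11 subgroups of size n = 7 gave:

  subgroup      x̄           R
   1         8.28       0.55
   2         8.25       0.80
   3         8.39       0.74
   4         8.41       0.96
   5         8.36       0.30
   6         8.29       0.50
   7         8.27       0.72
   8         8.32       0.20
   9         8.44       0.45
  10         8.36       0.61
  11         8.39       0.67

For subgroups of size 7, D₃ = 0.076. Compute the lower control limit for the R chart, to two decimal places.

R̄ = (0.55 + 0.80 + 0.74 + 0.96 + 0.30 + 0.50 + 0.72 + 0.20 + 0.45 + 0.61 + 0.67) / 11 = 6.5000 / 11 = 0.5909
LCL_R = D₃·R̄ = 0.076 × 0.5909 = 0.0449

0.04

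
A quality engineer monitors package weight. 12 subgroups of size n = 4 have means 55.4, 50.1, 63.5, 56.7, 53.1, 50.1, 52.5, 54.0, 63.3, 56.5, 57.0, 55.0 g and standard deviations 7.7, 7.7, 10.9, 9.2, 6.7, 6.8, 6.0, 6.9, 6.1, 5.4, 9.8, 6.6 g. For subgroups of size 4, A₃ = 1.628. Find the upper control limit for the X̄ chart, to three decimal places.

X̄̄ = (55.4 + 50.1 + 63.5 + 56.7 + 53.1 + 50.1 + 52.5 + 54.0 + 63.3 + 56.5 + 57.0 + 55.0) / 12 = 55.6000
s̄ = (7.7 + 7.7 + 10.9 + 9.2 + 6.7 + 6.8 + 6.0 + 6.9 + 6.1 + 5.4 + 9.8 + 6.6) / 12 = 7.4833
UCL = X̄̄ + A₃·s̄ = 55.6000 + 1.628 × 7.4833 = 67.7829

67.783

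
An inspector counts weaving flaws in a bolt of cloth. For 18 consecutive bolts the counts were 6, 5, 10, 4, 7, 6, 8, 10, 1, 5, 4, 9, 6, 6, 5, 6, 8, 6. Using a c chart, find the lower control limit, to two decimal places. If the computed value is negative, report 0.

0.00

c̄ = (6 + 5 + 10 + 4 + 7 + 6 + 8 + 10 + 1 + 5 + 4 + 9 + 6 + 6 + 5 + 6 + 8 + 6) / 18 = 112 / 18 = 6.2222
LCL = c̄ − 3√c̄ = 6.2222 − 3 × 2.4944 = -1.2611 → 0 (cannot be negative)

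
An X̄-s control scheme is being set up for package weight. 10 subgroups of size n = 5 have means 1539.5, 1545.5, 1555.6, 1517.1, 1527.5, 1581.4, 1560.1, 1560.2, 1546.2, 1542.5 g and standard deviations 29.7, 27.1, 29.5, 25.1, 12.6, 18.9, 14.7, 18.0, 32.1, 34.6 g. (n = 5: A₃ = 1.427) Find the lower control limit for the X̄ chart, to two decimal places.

1512.98

X̄̄ = (1539.5 + 1545.5 + 1555.6 + 1517.1 + 1527.5 + 1581.4 + 1560.1 + 1560.2 + 1546.2 + 1542.5) / 10 = 1547.5600
s̄ = (29.7 + 27.1 + 29.5 + 25.1 + 12.6 + 18.9 + 14.7 + 18.0 + 32.1 + 34.6) / 10 = 24.2300
LCL = X̄̄ − A₃·s̄ = 1547.5600 − 1.427 × 24.2300 = 1512.9838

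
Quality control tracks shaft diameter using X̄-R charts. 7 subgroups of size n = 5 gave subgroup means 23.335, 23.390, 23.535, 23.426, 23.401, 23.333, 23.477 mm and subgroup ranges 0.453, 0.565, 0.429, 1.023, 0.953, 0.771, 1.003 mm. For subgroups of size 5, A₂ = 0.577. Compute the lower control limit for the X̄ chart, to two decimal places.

X̄̄ = (23.335 + 23.390 + 23.535 + 23.426 + 23.401 + 23.333 + 23.477) / 7 = 163.8970 / 7 = 23.4139
R̄ = (0.453 + 0.565 + 0.429 + 1.023 + 0.953 + 0.771 + 1.003) / 7 = 5.1970 / 7 = 0.7424
LCL = X̄̄ − A₂·R̄ = 23.4139 − 0.577 × 0.7424 = 22.9855

22.99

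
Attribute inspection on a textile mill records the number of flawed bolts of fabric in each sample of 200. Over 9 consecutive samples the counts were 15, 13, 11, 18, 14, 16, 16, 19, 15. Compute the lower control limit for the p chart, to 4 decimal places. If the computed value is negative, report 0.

0.0199

p̄ = Σdᵢ / (k·n) = 137 / (9 × 200) = 0.07611
LCL = p̄ − 3·√(p̄(1−p̄)/n) = 0.07611 − 3 × 0.01875 = 0.01986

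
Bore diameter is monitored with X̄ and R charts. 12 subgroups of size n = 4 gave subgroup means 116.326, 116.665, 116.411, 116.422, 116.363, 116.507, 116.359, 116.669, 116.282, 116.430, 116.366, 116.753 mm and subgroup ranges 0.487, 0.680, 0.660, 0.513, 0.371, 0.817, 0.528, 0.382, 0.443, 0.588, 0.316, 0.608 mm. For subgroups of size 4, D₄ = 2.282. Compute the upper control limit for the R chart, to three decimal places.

R̄ = (0.487 + 0.680 + 0.660 + 0.513 + 0.371 + 0.817 + 0.528 + 0.382 + 0.443 + 0.588 + 0.316 + 0.608) / 12 = 6.3930 / 12 = 0.5327
UCL_R = D₄·R̄ = 2.282 × 0.5327 = 1.2157

1.216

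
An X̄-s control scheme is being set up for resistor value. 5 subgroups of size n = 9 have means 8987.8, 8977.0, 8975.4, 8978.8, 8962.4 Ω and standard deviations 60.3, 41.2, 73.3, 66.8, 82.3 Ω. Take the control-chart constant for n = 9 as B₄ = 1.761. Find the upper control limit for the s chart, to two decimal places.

s̄ = (60.3 + 41.2 + 73.3 + 66.8 + 82.3) / 5 = 64.7800
UCL_s = B₄·s̄ = 1.761 × 64.7800 = 114.0776

114.08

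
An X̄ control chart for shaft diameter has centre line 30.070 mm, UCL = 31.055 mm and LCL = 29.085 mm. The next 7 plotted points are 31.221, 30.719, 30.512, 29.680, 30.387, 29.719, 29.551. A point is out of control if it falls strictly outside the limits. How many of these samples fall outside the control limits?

Compare each point to [29.085, 31.055]: sample 1 = 31.221 > UCL.

1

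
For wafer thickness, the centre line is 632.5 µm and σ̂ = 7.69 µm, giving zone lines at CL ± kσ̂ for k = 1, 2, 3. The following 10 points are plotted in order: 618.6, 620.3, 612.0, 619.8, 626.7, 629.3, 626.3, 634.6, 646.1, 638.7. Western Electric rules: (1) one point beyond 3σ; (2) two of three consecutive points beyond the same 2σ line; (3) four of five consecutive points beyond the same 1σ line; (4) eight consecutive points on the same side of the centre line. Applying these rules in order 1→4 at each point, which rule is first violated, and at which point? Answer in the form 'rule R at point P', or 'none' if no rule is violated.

Zone of each point (C = within 1σ̂, B = 1σ̂–2σ̂, A = 2σ̂–3σ̂, * = beyond 3σ̂; sign = side of CL): 1:-B, 2:-B, 3:-A, 4:-B, 5:-C, 6:-C, 7:-C, 8:+C, 9:+B, 10:+C
Rule 3 (four of five consecutive points beyond the same 1σ limit) is satisfied at point 4.

rule 3 at point 4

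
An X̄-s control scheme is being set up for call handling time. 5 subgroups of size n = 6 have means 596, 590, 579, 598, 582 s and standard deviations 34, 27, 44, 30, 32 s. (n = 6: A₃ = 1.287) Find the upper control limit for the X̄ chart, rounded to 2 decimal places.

631.99

X̄̄ = (596 + 590 + 579 + 598 + 582) / 5 = 589.0000
s̄ = (34 + 27 + 44 + 30 + 32) / 5 = 33.4000
UCL = X̄̄ + A₃·s̄ = 589.0000 + 1.287 × 33.4000 = 631.9858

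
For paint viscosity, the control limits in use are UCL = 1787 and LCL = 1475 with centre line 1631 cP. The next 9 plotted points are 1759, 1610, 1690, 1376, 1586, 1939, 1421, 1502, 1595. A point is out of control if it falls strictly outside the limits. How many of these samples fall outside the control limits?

3

Compare each point to [1475, 1787]: sample 4 = 1376 < LCL; sample 6 = 1939 > UCL; sample 7 = 1421 < LCL.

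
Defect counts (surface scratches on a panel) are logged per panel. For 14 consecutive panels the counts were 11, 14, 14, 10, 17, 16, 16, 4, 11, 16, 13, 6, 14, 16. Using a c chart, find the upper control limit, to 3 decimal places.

c̄ = (11 + 14 + 14 + 10 + 17 + 16 + 16 + 4 + 11 + 16 + 13 + 6 + 14 + 16) / 14 = 178 / 14 = 12.7143
UCL = c̄ + 3√c̄ = 12.7143 + 3 × √12.7143 = 12.7143 + 3 × 3.5657 = 23.4114

23.411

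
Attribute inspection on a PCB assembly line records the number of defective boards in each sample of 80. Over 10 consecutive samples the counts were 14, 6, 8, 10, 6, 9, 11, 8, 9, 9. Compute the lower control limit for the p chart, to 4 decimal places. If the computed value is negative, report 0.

p̄ = Σdᵢ / (k·n) = 90 / (10 × 80) = 0.11250
LCL = p̄ − 3·√(p̄(1−p̄)/n) = 0.11250 − 3 × 0.03533 = 0.00652

0.0065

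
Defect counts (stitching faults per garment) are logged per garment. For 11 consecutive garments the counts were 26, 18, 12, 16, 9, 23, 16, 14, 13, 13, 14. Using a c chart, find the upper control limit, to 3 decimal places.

27.750

c̄ = (26 + 18 + 12 + 16 + 9 + 23 + 16 + 14 + 13 + 13 + 14) / 11 = 174 / 11 = 15.8182
UCL = c̄ + 3√c̄ = 15.8182 + 3 × √15.8182 = 15.8182 + 3 × 3.9772 = 27.7498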